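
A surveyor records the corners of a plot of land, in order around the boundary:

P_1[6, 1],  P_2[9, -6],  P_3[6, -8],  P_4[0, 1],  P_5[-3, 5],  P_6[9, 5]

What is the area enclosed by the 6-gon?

76.5

Apply the shoelace formula: 2A = Σ (x_i·y_{i+1} − x_{i+1}·y_i), indices taken mod 6.
Σ = (-45) + (-36) + (6) + (3) + (-60) + (-21) = -153
Area = |Σ|/2 = 76.5.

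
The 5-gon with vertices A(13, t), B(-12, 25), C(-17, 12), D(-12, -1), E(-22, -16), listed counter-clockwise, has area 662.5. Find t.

-18

Write out the shoelace sum; only the two edges meeting at A involve t:
2·Area = [((-22)·t − 13·(-16)) + (13·25 − (-12)·t)] + 612
       = -10·t + 1145 = 1325
⇒ t = -18.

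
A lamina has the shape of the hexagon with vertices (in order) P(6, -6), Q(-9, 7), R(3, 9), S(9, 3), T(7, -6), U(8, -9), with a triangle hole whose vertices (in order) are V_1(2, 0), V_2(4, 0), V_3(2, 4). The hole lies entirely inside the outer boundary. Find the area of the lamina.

Outer boundary:
Apply the shoelace formula: 2A = Σ (x_i·y_{i+1} − x_{i+1}·y_i), indices taken mod 6.
Σ = (-12) + (-102) + (-72) + (-75) + (-15) + (6) = -270
Area = |Σ|/2 = 135.
Hole:
Apply the surveyor's formula: 2A = Σ (x_i·y_{i+1} − x_{i+1}·y_i), indices taken mod 3.
Σ = (0) + (16) + (-8) = 8
Area = |Σ|/2 = 4.
Net area = 135 − 4 = 131.

131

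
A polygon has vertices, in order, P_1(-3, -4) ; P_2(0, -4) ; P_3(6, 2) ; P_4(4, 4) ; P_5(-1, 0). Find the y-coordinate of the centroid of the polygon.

Apply Gauss's area formula. First the cross-terms c_i = x_i·y_{i+1} − x_{i+1}·y_i:
  12, 24, 16, 4, 4  ⇒  2A = 60, A = 30.
Then Σ (y_i + y_{i+1})·c_i = -48, so ȳ = -48 / (6·30) = -4/15.

-4/15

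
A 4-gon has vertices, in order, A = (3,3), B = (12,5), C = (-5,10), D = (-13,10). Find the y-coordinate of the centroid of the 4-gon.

542/81

Apply Gauss's area formula. First the cross-terms c_i = x_i·y_{i+1} − x_{i+1}·y_i:
  -21, 145, 80, -69  ⇒  2A = 135, A = 67.5.
Then Σ (y_i + y_{i+1})·c_i = 2710, so ȳ = 2710 / (6·67.5) = 542/81.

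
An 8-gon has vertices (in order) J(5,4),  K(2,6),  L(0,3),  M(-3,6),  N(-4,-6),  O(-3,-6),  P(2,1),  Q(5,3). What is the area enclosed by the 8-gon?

50

Apply the surveyor's formula: 2A = Σ (x_i·y_{i+1} − x_{i+1}·y_i), indices taken mod 8.
Σ = (22) + (6) + (9) + (42) + (6) + (9) + (1) + (5) = 100
Area = |Σ|/2 = 50.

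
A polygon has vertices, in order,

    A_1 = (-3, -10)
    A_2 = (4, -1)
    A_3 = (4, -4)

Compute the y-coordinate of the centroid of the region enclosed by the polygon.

-5

Apply the shoelace (surveyor's) formula. First the cross-terms c_i = x_i·y_{i+1} − x_{i+1}·y_i:
  43, -12, -52  ⇒  2A = -21, A = -10.5.
Then Σ (y_i + y_{i+1})·c_i = 315, so ȳ = 315 / (6·(-10.5)) = -5.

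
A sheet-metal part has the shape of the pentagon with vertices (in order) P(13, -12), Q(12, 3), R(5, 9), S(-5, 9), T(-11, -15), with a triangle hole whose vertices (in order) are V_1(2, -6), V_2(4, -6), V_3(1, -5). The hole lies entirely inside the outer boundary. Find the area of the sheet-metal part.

432.5

Outer boundary:
Cross-terms: 183, 93, 90, 174, 327  ⇒  Σ = 867
Area = |Σ|/2 = 433.5.
Hole:
Apply the surveyor's formula: 2A = Σ (x_i·y_{i+1} − x_{i+1}·y_i), indices taken mod 3.
Σ = (12) + (-14) + (4) = 2
Area = |Σ|/2 = 1.
Net area = 433.5 − 1 = 432.5.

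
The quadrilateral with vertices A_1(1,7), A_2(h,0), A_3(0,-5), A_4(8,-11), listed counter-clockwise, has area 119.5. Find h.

-11

Write out the shoelace sum; only the two edges meeting at A_2 involve h:
2·Area = [(1·0 − h·7) + (h·(-5) − 0·0)] + 107
       = -12·h + 107 = 239
⇒ h = -11.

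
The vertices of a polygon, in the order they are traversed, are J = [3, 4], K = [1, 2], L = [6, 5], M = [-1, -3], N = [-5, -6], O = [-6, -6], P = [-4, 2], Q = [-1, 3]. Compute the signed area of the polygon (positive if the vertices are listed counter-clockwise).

Σ = (2) + (-7) + (-13) + (-9) + (-6) + (-36) + (-10) + (-13) = -92
Signed area = Σ/2 = -46 (negative ⇒ clockwise traversal).

-46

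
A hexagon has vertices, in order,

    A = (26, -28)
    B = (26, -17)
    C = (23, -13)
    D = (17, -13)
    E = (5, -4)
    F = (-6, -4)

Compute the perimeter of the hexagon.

|AB| = √((0)² + (11)²) = √121 = 11
|BC| = √((-3)² + (4)²) = √25 = 5
|CD| = √((-6)² + (0)²) = √36 = 6
|DE| = √((-12)² + (9)²) = √225 = 15
|EF| = √((-11)² + (0)²) = √121 = 11
|FA| = √((32)² + (-24)²) = √1600 = 40
Perimeter = 11 + 5 + 6 + 15 + 11 + 40 = 88.

88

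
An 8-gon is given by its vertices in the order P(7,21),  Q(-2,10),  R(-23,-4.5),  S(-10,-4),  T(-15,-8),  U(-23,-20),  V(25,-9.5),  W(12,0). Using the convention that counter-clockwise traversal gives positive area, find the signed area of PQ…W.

Apply the shoelace formula: 2A = Σ (x_i·y_{i+1} − x_{i+1}·y_i), indices taken mod 8.
Σ = (112) + (239) + (47) + (20) + (116) + (718.5) + (114) + (252) = 1618.5
Signed area = Σ/2 = 809.25 (positive ⇒ counter-clockwise traversal).

809.25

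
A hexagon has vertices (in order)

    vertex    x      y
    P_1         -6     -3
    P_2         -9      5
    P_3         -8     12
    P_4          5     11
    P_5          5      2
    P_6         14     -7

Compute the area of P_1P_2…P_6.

P_1→P_2: (-6)(5) − (-9)(-3) = -57
P_2→P_3: (-9)(12) − (-8)(5) = -68
P_3→P_4: (-8)(11) − (5)(12) = -148
P_4→P_5: (5)(2) − (5)(11) = -45
P_5→P_6: (5)(-7) − (14)(2) = -63
P_6→P_1: (14)(-3) − (-6)(-7) = -84
Σ = -465
Area = |Σ|/2 = 232.5.

232.5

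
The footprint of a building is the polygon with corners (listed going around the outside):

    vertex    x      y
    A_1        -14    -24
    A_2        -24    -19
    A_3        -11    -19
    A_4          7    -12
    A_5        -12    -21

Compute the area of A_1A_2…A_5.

Apply the surveyor's formula: 2A = Σ (x_i·y_{i+1} − x_{i+1}·y_i), indices taken mod 5.
A_1→A_2: (-14)(-19) − (-24)(-24) = -310
A_2→A_3: (-24)(-19) − (-11)(-19) = 247
A_3→A_4: (-11)(-12) − (7)(-19) = 265
A_4→A_5: (7)(-21) − (-12)(-12) = -291
A_5→A_1: (-12)(-24) − (-14)(-21) = -6
Σ = -95
Area = |Σ|/2 = 47.5.

47.5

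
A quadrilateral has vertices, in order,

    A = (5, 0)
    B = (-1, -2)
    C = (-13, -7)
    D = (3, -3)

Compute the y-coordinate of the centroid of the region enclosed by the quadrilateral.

-227/69

Apply Gauss's area formula. First the cross-terms c_i = x_i·y_{i+1} − x_{i+1}·y_i:
  -10, -19, 60, 15  ⇒  2A = 46, A = 23.
Then Σ (y_i + y_{i+1})·c_i = -454, so ȳ = -454 / (6·23) = -227/69.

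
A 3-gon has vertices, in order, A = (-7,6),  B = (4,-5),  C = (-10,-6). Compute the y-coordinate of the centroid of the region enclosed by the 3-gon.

Apply the surveyor's formula. First the cross-terms c_i = x_i·y_{i+1} − x_{i+1}·y_i:
  11, -74, -102  ⇒  2A = -165, A = -82.5.
Then Σ (y_i + y_{i+1})·c_i = 825, so ȳ = 825 / (6·(-82.5)) = -5/3.

-5/3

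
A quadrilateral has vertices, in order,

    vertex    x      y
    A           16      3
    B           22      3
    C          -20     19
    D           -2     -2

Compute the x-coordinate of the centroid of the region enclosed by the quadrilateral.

Apply the surveyor's formula. First the cross-terms c_i = x_i·y_{i+1} − x_{i+1}·y_i:
  -18, 478, 78, 26  ⇒  2A = 564, A = 282.
Then Σ (x_i + x_{i+1})·c_i = -1080, so x̄ = -1080 / (6·282) = -30/47.

-30/47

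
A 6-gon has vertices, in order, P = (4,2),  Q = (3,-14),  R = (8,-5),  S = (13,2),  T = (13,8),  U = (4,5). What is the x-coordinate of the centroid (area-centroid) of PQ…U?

1609/215

Apply the shoelace formula. First the cross-terms c_i = x_i·y_{i+1} − x_{i+1}·y_i:
  -62, 97, 81, 78, 33, -12  ⇒  2A = 215, A = 107.5.
Then Σ (x_i + x_{i+1})·c_i = 4827, so x̄ = 4827 / (6·107.5) = 1609/215.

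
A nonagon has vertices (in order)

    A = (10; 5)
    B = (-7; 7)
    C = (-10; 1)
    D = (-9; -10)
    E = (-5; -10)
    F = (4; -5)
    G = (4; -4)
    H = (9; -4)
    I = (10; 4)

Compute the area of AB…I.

Apply Gauss's area formula: 2A = Σ (x_i·y_{i+1} − x_{i+1}·y_i), indices taken mod 9.
Cross-terms: 105, 63, 109, 40, 65, 4, 20, 76, 10  ⇒  Σ = 492
Area = |Σ|/2 = 246.

246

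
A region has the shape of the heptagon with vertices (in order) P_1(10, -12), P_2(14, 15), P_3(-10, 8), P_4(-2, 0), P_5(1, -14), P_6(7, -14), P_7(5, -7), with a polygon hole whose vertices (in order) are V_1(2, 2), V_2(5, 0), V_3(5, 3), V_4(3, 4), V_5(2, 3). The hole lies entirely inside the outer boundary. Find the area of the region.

362

Outer boundary:
Apply the shoelace formula: 2A = Σ (x_i·y_{i+1} − x_{i+1}·y_i), indices taken mod 7.
Σ = (318) + (262) + (16) + (28) + (84) + (21) + (10) = 739
Area = |Σ|/2 = 369.5.
Hole:
V_1→V_2: (2)(0) − (5)(2) = -10
V_2→V_3: (5)(3) − (5)(0) = 15
V_3→V_4: (5)(4) − (3)(3) = 11
V_4→V_5: (3)(3) − (2)(4) = 1
V_5→V_1: (2)(2) − (2)(3) = -2
Σ = 15
Area = |Σ|/2 = 7.5.
Net area = 369.5 − 7.5 = 362.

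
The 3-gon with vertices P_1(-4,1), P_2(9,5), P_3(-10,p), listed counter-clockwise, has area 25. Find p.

3

The doubled signed area Σ (x_i y_{i+1} − x_{i+1} y_i) is linear in p.
With p=0 it equals 11; the coefficient of p is 13 (from the two edges through P_3).
So 13·p + 11 = 2·25 = 50 ⇒ p = 3.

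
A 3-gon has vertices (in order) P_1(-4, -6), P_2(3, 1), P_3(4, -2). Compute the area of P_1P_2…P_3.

14

Apply the shoelace (surveyor's) formula: 2A = Σ (x_i·y_{i+1} − x_{i+1}·y_i), indices taken mod 3.
Σ = (14) + (-10) + (-32) = -28
Area = |Σ|/2 = 14.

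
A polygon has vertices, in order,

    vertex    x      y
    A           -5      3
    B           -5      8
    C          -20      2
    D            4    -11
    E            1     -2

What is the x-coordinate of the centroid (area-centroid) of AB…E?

Apply the surveyor's formula. First the cross-terms c_i = x_i·y_{i+1} − x_{i+1}·y_i:
  -25, 150, 212, 3, -7  ⇒  2A = 333, A = 166.5.
Then Σ (x_i + x_{i+1})·c_i = -6849, so x̄ = -6849 / (6·166.5) = -761/111.

-761/111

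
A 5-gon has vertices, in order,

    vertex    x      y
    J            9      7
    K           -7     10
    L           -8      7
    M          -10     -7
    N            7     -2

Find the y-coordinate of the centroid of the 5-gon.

Apply the shoelace formula. First the cross-terms c_i = x_i·y_{i+1} − x_{i+1}·y_i:
  139, 31, 126, 69, 67  ⇒  2A = 432, A = 216.
Then Σ (y_i + y_{i+1})·c_i = 2604, so ȳ = 2604 / (6·216) = 217/108.

217/108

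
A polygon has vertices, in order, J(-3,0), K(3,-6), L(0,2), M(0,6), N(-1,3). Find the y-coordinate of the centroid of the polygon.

-17/39

Apply the surveyor's formula. First the cross-terms c_i = x_i·y_{i+1} − x_{i+1}·y_i:
  18, 6, 0, 6, 9  ⇒  2A = 39, A = 19.5.
Then Σ (y_i + y_{i+1})·c_i = -51, so ȳ = -51 / (6·19.5) = -17/39.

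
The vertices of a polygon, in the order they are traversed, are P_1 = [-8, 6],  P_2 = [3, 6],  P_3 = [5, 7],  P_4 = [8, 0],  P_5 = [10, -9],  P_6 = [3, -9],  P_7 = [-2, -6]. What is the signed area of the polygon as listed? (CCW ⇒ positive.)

Σ = (-66) + (-9) + (-56) + (-72) + (-63) + (-36) + (-60) = -362
Signed area = Σ/2 = -181 (negative ⇒ clockwise traversal).

-181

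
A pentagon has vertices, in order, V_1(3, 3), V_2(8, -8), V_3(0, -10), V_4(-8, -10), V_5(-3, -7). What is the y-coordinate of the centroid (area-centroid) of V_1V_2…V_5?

-93/17

Apply Gauss's area formula. First the cross-terms c_i = x_i·y_{i+1} − x_{i+1}·y_i:
  -48, -80, -80, 26, 12  ⇒  2A = -170, A = -85.
Then Σ (y_i + y_{i+1})·c_i = 2790, so ȳ = 2790 / (6·(-85)) = -93/17.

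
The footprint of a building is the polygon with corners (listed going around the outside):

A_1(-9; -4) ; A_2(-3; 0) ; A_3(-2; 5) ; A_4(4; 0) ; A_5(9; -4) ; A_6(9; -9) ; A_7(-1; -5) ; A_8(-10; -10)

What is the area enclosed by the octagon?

Apply Gauss's area formula: 2A = Σ (x_i·y_{i+1} − x_{i+1}·y_i), indices taken mod 8.
Σ = (-12) + (-15) + (-20) + (-16) + (-45) + (-54) + (-40) + (-50) = -252
Area = |Σ|/2 = 126.

126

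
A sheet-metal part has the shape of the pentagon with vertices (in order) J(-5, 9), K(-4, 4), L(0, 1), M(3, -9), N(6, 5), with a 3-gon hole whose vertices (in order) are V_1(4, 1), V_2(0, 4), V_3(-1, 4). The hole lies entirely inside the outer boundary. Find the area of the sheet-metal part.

Outer boundary:
Cross-terms: 16, -4, -3, 69, 79  ⇒  Σ = 157
Area = |Σ|/2 = 78.5.
Hole:
Apply the shoelace (surveyor's) formula: 2A = Σ (x_i·y_{i+1} − x_{i+1}·y_i), indices taken mod 3.
V_1→V_2: (4)(4) − (0)(1) = 16
V_2→V_3: (0)(4) − (-1)(4) = 4
V_3→V_1: (-1)(1) − (4)(4) = -17
Σ = 3
Area = |Σ|/2 = 1.5.
Net area = 78.5 − 1.5 = 77.

77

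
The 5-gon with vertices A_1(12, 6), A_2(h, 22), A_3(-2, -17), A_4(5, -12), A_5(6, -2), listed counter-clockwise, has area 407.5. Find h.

Write out the shoelace sum; only the two edges meeting at A_2 involve h:
2·Area = [(12·22 − h·6) + (h·(-17) − (-2)·22)] + 231
       = -23·h + 539 = 815
⇒ h = -12.

-12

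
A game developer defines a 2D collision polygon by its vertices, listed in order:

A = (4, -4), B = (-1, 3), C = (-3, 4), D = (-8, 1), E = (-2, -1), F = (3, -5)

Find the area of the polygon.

36.5

Apply Gauss's area formula: 2A = Σ (x_i·y_{i+1} − x_{i+1}·y_i), indices taken mod 6.
Σ = (8) + (5) + (29) + (10) + (13) + (8) = 73
Area = |Σ|/2 = 36.5.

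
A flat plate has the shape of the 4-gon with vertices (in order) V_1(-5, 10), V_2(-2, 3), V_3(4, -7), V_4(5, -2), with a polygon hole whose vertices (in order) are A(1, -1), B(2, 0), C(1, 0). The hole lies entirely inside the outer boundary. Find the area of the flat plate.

36.5

Outer boundary:
Apply Gauss's area formula: 2A = Σ (x_i·y_{i+1} − x_{i+1}·y_i), indices taken mod 4.
Σ = (5) + (2) + (27) + (40) = 74
Area = |Σ|/2 = 37.
Hole:
A→B: (1)(0) − (2)(-1) = 2
B→C: (2)(0) − (1)(0) = 0
C→A: (1)(-1) − (1)(0) = -1
Σ = 1
Area = |Σ|/2 = 0.5.
Net area = 37 − 0.5 = 36.5.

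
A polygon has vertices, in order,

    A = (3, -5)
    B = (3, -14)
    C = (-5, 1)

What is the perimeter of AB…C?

36

|AB| = √((0)² + (-9)²) = √81 = 9
|BC| = √((-8)² + (15)²) = √289 = 17
|CA| = √((8)² + (-6)²) = √100 = 10
Perimeter = 9 + 17 + 10 = 36.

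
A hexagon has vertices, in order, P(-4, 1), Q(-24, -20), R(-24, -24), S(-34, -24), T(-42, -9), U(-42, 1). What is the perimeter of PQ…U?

108

|PQ| = √((-20)² + (-21)²) = √841 = 29
|QR| = √((0)² + (-4)²) = √16 = 4
|RS| = √((-10)² + (0)²) = √100 = 10
|ST| = √((-8)² + (15)²) = √289 = 17
|TU| = √((0)² + (10)²) = √100 = 10
|UP| = √((38)² + (0)²) = √1444 = 38
Perimeter = 29 + 4 + 10 + 17 + 10 + 38 = 108.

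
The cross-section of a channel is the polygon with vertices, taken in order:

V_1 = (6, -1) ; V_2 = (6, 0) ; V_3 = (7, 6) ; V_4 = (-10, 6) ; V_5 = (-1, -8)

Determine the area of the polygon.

139.5

Apply the shoelace formula: 2A = Σ (x_i·y_{i+1} − x_{i+1}·y_i), indices taken mod 5.
Σ = (6) + (36) + (102) + (86) + (49) = 279
Area = |Σ|/2 = 139.5.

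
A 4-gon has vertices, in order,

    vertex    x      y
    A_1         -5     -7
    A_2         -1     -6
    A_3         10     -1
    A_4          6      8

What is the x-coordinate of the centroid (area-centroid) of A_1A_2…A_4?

85/24

Apply Gauss's area formula. First the cross-terms c_i = x_i·y_{i+1} − x_{i+1}·y_i:
  23, 61, 86, -2  ⇒  2A = 168, A = 84.
Then Σ (x_i + x_{i+1})·c_i = 1785, so x̄ = 1785 / (6·84) = 85/24.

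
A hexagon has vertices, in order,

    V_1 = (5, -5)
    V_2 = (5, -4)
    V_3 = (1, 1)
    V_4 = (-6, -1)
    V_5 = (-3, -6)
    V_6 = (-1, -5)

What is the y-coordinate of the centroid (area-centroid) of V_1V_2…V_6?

-18/7

Apply the shoelace formula. First the cross-terms c_i = x_i·y_{i+1} − x_{i+1}·y_i:
  5, 9, 5, 33, 9, 30  ⇒  2A = 91, A = 45.5.
Then Σ (y_i + y_{i+1})·c_i = -702, so ȳ = -702 / (6·45.5) = -18/7.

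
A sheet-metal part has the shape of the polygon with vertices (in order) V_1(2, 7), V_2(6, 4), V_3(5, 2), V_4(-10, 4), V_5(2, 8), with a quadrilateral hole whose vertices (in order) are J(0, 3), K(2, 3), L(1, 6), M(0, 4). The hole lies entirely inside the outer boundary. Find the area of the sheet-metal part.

Outer boundary:
Σ = (-34) + (-8) + (40) + (-88) + (-2) = -92
Area = |Σ|/2 = 46.
Hole:
Apply the shoelace (surveyor's) formula: 2A = Σ (x_i·y_{i+1} − x_{i+1}·y_i), indices taken mod 4.
Σ = (-6) + (9) + (4) + (0) = 7
Area = |Σ|/2 = 3.5.
Net area = 46 − 3.5 = 42.5.

42.5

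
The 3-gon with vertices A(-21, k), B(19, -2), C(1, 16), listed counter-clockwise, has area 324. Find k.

The doubled signed area Σ (x_i y_{i+1} − x_{i+1} y_i) is linear in k.
With k=0 it equals 684; the coefficient of k is -18 (from the two edges through A).
So -18·k + 684 = 2·324 = 648 ⇒ k = 2.

2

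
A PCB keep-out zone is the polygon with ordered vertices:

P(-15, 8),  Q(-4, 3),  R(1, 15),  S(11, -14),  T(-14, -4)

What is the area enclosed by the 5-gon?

Apply the shoelace formula: 2A = Σ (x_i·y_{i+1} − x_{i+1}·y_i), indices taken mod 5.
P→Q: (-15)(3) − (-4)(8) = -13
Q→R: (-4)(15) − (1)(3) = -63
R→S: (1)(-14) − (11)(15) = -179
S→T: (11)(-4) − (-14)(-14) = -240
T→P: (-14)(8) − (-15)(-4) = -172
Σ = -667
Area = |Σ|/2 = 333.5.

333.5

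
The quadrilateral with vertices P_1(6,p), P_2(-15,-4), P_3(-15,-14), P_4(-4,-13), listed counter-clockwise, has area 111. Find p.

-11

The doubled signed area Σ (x_i y_{i+1} − x_{i+1} y_i) is linear in p.
With p=0 it equals 343; the coefficient of p is 11 (from the two edges through P_1).
So 11·p + 343 = 2·111 = 222 ⇒ p = -11.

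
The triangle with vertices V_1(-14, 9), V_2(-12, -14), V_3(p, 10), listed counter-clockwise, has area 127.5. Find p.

-3

The doubled signed area Σ (x_i y_{i+1} − x_{i+1} y_i) is linear in p.
With p=0 it equals 324; the coefficient of p is 23 (from the two edges through V_3).
So 23·p + 324 = 2·127.5 = 255 ⇒ p = -3.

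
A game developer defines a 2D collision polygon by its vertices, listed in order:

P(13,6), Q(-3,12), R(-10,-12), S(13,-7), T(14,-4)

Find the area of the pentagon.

Σ = (174) + (156) + (226) + (46) + (136) = 738
Area = |Σ|/2 = 369.

369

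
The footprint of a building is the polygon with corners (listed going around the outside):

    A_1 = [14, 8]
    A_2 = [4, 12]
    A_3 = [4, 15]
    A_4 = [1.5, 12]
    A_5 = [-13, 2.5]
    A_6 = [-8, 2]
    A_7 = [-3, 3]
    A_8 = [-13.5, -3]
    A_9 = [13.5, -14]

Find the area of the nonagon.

A_1→A_2: (14)(12) − (4)(8) = 136
A_2→A_3: (4)(15) − (4)(12) = 12
A_3→A_4: (4)(12) − (1.5)(15) = 25.5
A_4→A_5: (1.5)(2.5) − (-13)(12) = 159.75
A_5→A_6: (-13)(2) − (-8)(2.5) = -6
A_6→A_7: (-8)(3) − (-3)(2) = -18
A_7→A_8: (-3)(-3) − (-13.5)(3) = 49.5
A_8→A_9: (-13.5)(-14) − (13.5)(-3) = 229.5
A_9→A_1: (13.5)(8) − (14)(-14) = 304
Σ = 892.25
Area = |Σ|/2 = 446.125.

446.125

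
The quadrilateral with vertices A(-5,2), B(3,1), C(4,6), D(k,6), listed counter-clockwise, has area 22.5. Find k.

3

The doubled signed area Σ (x_i y_{i+1} − x_{i+1} y_i) is linear in k.
With k=0 it equals 57; the coefficient of k is -4 (from the two edges through D).
So -4·k + 57 = 2·22.5 = 45 ⇒ k = 3.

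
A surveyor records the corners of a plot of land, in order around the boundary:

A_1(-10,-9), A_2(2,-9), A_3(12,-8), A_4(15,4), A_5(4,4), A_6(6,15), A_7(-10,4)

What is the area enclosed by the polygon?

376

Apply the shoelace (surveyor's) formula: 2A = Σ (x_i·y_{i+1} − x_{i+1}·y_i), indices taken mod 7.
Cross-terms: 108, 92, 168, 44, 36, 174, 130  ⇒  Σ = 752
Area = |Σ|/2 = 376.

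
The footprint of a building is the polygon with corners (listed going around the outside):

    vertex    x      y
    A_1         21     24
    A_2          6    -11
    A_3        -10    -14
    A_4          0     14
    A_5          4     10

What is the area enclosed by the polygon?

Σ = (-375) + (-194) + (-140) + (-56) + (-114) = -879
Area = |Σ|/2 = 439.5.

439.5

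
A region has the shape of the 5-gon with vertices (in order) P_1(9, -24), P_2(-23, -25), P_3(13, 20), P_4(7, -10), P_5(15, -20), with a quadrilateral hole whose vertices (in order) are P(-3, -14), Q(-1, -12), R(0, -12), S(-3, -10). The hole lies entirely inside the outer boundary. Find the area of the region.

Outer boundary:
Apply the shoelace formula: 2A = Σ (x_i·y_{i+1} − x_{i+1}·y_i), indices taken mod 5.
P_1→P_2: (9)(-25) − (-23)(-24) = -777
P_2→P_3: (-23)(20) − (13)(-25) = -135
P_3→P_4: (13)(-10) − (7)(20) = -270
P_4→P_5: (7)(-20) − (15)(-10) = 10
P_5→P_1: (15)(-24) − (9)(-20) = -180
Σ = -1352
Area = |Σ|/2 = 676.
Hole:
Apply the shoelace (surveyor's) formula: 2A = Σ (x_i·y_{i+1} − x_{i+1}·y_i), indices taken mod 4.
P→Q: (-3)(-12) − (-1)(-14) = 22
Q→R: (-1)(-12) − (0)(-12) = 12
R→S: (0)(-10) − (-3)(-12) = -36
S→P: (-3)(-14) − (-3)(-10) = 12
Σ = 10
Area = |Σ|/2 = 5.
Net area = 676 − 5 = 671.

671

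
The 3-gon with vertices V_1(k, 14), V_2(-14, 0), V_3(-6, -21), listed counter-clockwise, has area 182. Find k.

-2

The doubled signed area Σ (x_i y_{i+1} − x_{i+1} y_i) is linear in k.
With k=0 it equals 406; the coefficient of k is 21 (from the two edges through V_1).
So 21·k + 406 = 2·182 = 364 ⇒ k = -2.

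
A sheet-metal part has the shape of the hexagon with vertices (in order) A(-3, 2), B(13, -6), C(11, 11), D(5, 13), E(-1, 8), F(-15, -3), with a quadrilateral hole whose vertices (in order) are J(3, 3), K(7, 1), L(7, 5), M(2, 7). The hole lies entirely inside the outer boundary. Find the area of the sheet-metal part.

Outer boundary:
A→B: (-3)(-6) − (13)(2) = -8
B→C: (13)(11) − (11)(-6) = 209
C→D: (11)(13) − (5)(11) = 88
D→E: (5)(8) − (-1)(13) = 53
E→F: (-1)(-3) − (-15)(8) = 123
F→A: (-15)(2) − (-3)(-3) = -39
Σ = 426
Area = |Σ|/2 = 213.
Hole:
Σ = (-18) + (28) + (39) + (-15) = 34
Area = |Σ|/2 = 17.
Net area = 213 − 17 = 196.

196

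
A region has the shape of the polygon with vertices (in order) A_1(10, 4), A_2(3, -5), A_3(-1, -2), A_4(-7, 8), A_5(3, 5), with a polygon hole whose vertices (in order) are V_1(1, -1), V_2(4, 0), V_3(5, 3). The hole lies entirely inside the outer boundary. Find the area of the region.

Outer boundary:
Apply the shoelace (surveyor's) formula: 2A = Σ (x_i·y_{i+1} − x_{i+1}·y_i), indices taken mod 5.
A_1→A_2: (10)(-5) − (3)(4) = -62
A_2→A_3: (3)(-2) − (-1)(-5) = -11
A_3→A_4: (-1)(8) − (-7)(-2) = -22
A_4→A_5: (-7)(5) − (3)(8) = -59
A_5→A_1: (3)(4) − (10)(5) = -38
Σ = -192
Area = |Σ|/2 = 96.
Hole:
Apply Gauss's area formula: 2A = Σ (x_i·y_{i+1} − x_{i+1}·y_i), indices taken mod 3.
Σ = (4) + (12) + (-8) = 8
Area = |Σ|/2 = 4.
Net area = 96 − 4 = 92.

92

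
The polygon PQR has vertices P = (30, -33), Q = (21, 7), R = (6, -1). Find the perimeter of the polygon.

98

|PQ| = √((-9)² + (40)²) = √1681 = 41
|QR| = √((-15)² + (-8)²) = √289 = 17
|RP| = √((24)² + (-32)²) = √1600 = 40
Perimeter = 41 + 17 + 40 = 98.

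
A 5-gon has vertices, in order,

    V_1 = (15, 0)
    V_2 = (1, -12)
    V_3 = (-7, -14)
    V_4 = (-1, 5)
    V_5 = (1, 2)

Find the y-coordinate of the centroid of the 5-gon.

Apply the shoelace (surveyor's) formula. First the cross-terms c_i = x_i·y_{i+1} − x_{i+1}·y_i:
  -180, -98, -49, -7, -30  ⇒  2A = -364, A = -182.
Then Σ (y_i + y_{i+1})·c_i = 5040, so ȳ = 5040 / (6·(-182)) = -60/13.

-60/13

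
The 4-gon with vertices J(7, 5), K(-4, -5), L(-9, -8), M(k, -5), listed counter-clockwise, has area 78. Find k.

8

Write out the shoelace sum; only the two edges meeting at M involve k:
2·Area = [((-9)·(-5) − k·(-8)) + (k·5 − 7·(-5))] + -28
       = 13·k + 52 = 156
⇒ k = 8.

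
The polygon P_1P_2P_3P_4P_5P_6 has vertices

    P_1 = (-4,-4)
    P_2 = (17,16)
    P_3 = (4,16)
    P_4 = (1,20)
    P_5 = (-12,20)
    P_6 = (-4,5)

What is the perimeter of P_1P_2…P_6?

|P_1P_2| = √((21)² + (20)²) = √841 = 29
|P_2P_3| = √((-13)² + (0)²) = √169 = 13
|P_3P_4| = √((-3)² + (4)²) = √25 = 5
|P_4P_5| = √((-13)² + (0)²) = √169 = 13
|P_5P_6| = √((8)² + (-15)²) = √289 = 17
|P_6P_1| = √((0)² + (-9)²) = √81 = 9
Perimeter = 29 + 13 + 5 + 13 + 17 + 9 = 86.

86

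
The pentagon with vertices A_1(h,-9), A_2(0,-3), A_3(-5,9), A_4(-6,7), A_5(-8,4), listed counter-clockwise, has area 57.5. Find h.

-1

Write out the shoelace sum; only the two edges meeting at A_1 involve h:
2·Area = [((-8)·(-9) − h·4) + (h·(-3) − 0·(-9))] + 36
       = -7·h + 108 = 115
⇒ h = -1.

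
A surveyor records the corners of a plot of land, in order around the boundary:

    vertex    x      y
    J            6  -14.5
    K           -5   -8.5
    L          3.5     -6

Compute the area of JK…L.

39.25

Apply the shoelace formula: 2A = Σ (x_i·y_{i+1} − x_{i+1}·y_i), indices taken mod 3.
Σ = (-123.5) + (59.75) + (-14.75) = -78.5
Area = |Σ|/2 = 39.25.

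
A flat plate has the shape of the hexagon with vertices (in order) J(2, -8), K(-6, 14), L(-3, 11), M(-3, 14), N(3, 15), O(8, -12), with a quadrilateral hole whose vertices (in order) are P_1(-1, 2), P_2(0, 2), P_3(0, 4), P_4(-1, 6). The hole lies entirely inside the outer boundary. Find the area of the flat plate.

165

Outer boundary:
Σ = (-20) + (-24) + (-9) + (-87) + (-156) + (-40) = -336
Area = |Σ|/2 = 168.
Hole:
Cross-terms: -2, 0, 4, 4  ⇒  Σ = 6
Area = |Σ|/2 = 3.
Net area = 168 − 3 = 165.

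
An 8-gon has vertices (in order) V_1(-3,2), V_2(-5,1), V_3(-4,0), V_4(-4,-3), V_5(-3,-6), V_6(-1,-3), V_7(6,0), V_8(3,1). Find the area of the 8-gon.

Σ = (7) + (4) + (12) + (15) + (3) + (18) + (6) + (9) = 74
Area = |Σ|/2 = 37.

37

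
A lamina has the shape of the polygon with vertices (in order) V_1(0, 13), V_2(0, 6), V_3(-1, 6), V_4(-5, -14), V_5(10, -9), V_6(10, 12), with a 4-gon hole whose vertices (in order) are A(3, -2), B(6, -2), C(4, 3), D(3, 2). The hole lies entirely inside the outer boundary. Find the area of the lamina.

278

Outer boundary:
Apply the surveyor's formula: 2A = Σ (x_i·y_{i+1} − x_{i+1}·y_i), indices taken mod 6.
Cross-terms: 0, 6, 44, 185, 210, 130  ⇒  Σ = 575
Area = |Σ|/2 = 287.5.
Hole:
A→B: (3)(-2) − (6)(-2) = 6
B→C: (6)(3) − (4)(-2) = 26
C→D: (4)(2) − (3)(3) = -1
D→A: (3)(-2) − (3)(2) = -12
Σ = 19
Area = |Σ|/2 = 9.5.
Net area = 287.5 − 9.5 = 278.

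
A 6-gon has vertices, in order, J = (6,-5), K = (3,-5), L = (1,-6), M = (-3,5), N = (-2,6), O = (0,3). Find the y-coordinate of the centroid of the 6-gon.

Apply the shoelace formula. First the cross-terms c_i = x_i·y_{i+1} − x_{i+1}·y_i:
  -15, -13, -13, -8, -6, -18  ⇒  2A = -73, A = -36.5.
Then Σ (y_i + y_{i+1})·c_i = 200, so ȳ = 200 / (6·(-36.5)) = -200/219.

-200/219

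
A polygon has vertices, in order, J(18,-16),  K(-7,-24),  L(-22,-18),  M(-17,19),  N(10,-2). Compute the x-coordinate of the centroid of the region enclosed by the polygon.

-1051/195

Apply the shoelace formula. First the cross-terms c_i = x_i·y_{i+1} − x_{i+1}·y_i:
  -544, -402, -724, -156, -124  ⇒  2A = -1950, A = -975.
Then Σ (x_i + x_{i+1})·c_i = 31530, so x̄ = 31530 / (6·(-975)) = -1051/195.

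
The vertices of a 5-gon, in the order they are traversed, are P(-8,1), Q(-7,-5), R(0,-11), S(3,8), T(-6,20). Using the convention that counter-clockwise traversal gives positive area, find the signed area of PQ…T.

209.5

Apply the surveyor's formula: 2A = Σ (x_i·y_{i+1} − x_{i+1}·y_i), indices taken mod 5.
Cross-terms: 47, 77, 33, 108, 154  ⇒  Σ = 419
Signed area = Σ/2 = 209.5 (positive ⇒ counter-clockwise traversal).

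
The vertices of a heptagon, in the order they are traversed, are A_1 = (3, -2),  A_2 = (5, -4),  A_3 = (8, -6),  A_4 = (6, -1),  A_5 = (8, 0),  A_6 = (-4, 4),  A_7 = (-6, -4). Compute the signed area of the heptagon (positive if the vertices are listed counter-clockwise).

Apply the shoelace formula: 2A = Σ (x_i·y_{i+1} − x_{i+1}·y_i), indices taken mod 7.
A_1→A_2: (3)(-4) − (5)(-2) = -2
A_2→A_3: (5)(-6) − (8)(-4) = 2
A_3→A_4: (8)(-1) − (6)(-6) = 28
A_4→A_5: (6)(0) − (8)(-1) = 8
A_5→A_6: (8)(4) − (-4)(0) = 32
A_6→A_7: (-4)(-4) − (-6)(4) = 40
A_7→A_1: (-6)(-2) − (3)(-4) = 24
Σ = 132
Signed area = Σ/2 = 66 (positive ⇒ counter-clockwise traversal).

66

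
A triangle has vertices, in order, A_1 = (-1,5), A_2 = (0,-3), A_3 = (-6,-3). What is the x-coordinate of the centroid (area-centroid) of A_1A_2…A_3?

Apply the shoelace formula. First the cross-terms c_i = x_i·y_{i+1} − x_{i+1}·y_i:
  3, -18, -33  ⇒  2A = -48, A = -24.
Then Σ (x_i + x_{i+1})·c_i = 336, so x̄ = 336 / (6·(-24)) = -7/3.

-7/3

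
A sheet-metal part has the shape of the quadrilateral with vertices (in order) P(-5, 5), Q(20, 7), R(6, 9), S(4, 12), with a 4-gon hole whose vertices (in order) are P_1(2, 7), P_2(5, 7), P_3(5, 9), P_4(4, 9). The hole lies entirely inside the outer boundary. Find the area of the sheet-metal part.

55.5

Outer boundary:
Apply Gauss's area formula: 2A = Σ (x_i·y_{i+1} − x_{i+1}·y_i), indices taken mod 4.
Σ = (-135) + (138) + (36) + (80) = 119
Area = |Σ|/2 = 59.5.
Hole:
Σ = (-21) + (10) + (9) + (10) = 8
Area = |Σ|/2 = 4.
Net area = 59.5 − 4 = 55.5.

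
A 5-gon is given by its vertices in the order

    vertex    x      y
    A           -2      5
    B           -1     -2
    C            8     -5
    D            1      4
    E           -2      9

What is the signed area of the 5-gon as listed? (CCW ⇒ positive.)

Σ = (9) + (21) + (37) + (17) + (8) = 92
Signed area = Σ/2 = 46 (positive ⇒ counter-clockwise traversal).

46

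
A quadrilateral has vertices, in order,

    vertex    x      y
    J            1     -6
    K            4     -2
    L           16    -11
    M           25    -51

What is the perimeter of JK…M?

|JK| = √((3)² + (4)²) = √25 = 5
|KL| = √((12)² + (-9)²) = √225 = 15
|LM| = √((9)² + (-40)²) = √1681 = 41
|MJ| = √((-24)² + (45)²) = √2601 = 51
Perimeter = 5 + 15 + 41 + 51 = 112.

112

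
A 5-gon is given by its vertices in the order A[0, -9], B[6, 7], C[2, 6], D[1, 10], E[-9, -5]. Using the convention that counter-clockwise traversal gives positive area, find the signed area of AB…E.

A→B: (0)(7) − (6)(-9) = 54
B→C: (6)(6) − (2)(7) = 22
C→D: (2)(10) − (1)(6) = 14
D→E: (1)(-5) − (-9)(10) = 85
E→A: (-9)(-9) − (0)(-5) = 81
Σ = 256
Signed area = Σ/2 = 128 (positive ⇒ counter-clockwise traversal).

128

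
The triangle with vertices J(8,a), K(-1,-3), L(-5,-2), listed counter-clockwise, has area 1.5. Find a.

Write out the shoelace sum; only the two edges meeting at J involve a:
2·Area = [((-5)·a − 8·(-2)) + (8·(-3) − (-1)·a)] + -13
       = -4·a + -21 = 3
⇒ a = -6.

-6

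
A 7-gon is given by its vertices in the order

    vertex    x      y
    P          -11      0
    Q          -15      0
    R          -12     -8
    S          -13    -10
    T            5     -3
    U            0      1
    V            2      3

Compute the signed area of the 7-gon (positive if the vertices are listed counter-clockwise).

130.5

Apply the shoelace (surveyor's) formula: 2A = Σ (x_i·y_{i+1} − x_{i+1}·y_i), indices taken mod 7.
Σ = (0) + (120) + (16) + (89) + (5) + (-2) + (33) = 261
Signed area = Σ/2 = 130.5 (positive ⇒ counter-clockwise traversal).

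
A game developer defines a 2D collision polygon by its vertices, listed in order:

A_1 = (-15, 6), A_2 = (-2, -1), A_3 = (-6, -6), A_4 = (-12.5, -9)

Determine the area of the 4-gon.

99

Σ = (27) + (6) + (-21) + (-210) = -198
Area = |Σ|/2 = 99.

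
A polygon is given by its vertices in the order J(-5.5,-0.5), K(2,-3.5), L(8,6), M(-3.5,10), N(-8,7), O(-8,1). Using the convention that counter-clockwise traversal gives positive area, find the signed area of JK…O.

137.125

Apply the surveyor's formula: 2A = Σ (x_i·y_{i+1} − x_{i+1}·y_i), indices taken mod 6.
J→K: (-5.5)(-3.5) − (2)(-0.5) = 20.25
K→L: (2)(6) − (8)(-3.5) = 40
L→M: (8)(10) − (-3.5)(6) = 101
M→N: (-3.5)(7) − (-8)(10) = 55.5
N→O: (-8)(1) − (-8)(7) = 48
O→J: (-8)(-0.5) − (-5.5)(1) = 9.5
Σ = 274.25
Signed area = Σ/2 = 137.125 (positive ⇒ counter-clockwise traversal).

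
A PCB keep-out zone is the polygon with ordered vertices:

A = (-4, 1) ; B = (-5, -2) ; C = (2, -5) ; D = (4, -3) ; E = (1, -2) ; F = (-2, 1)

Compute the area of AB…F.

Σ = (13) + (29) + (14) + (-5) + (-3) + (2) = 50
Area = |Σ|/2 = 25.

25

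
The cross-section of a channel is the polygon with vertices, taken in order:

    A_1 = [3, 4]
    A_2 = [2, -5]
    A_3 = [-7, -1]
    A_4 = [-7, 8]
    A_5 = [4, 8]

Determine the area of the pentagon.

Apply the shoelace formula: 2A = Σ (x_i·y_{i+1} − x_{i+1}·y_i), indices taken mod 5.
Cross-terms: -23, -37, -63, -88, -8  ⇒  Σ = -219
Area = |Σ|/2 = 109.5.

109.5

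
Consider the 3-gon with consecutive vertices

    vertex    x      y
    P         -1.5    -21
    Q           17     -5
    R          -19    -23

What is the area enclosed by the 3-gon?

121.5

Apply Gauss's area formula: 2A = Σ (x_i·y_{i+1} − x_{i+1}·y_i), indices taken mod 3.
Cross-terms: 364.5, -486, 364.5  ⇒  Σ = 243
Area = |Σ|/2 = 121.5.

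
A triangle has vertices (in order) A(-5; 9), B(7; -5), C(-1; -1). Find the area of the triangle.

32

Apply the shoelace (surveyor's) formula: 2A = Σ (x_i·y_{i+1} − x_{i+1}·y_i), indices taken mod 3.
Cross-terms: -38, -12, -14  ⇒  Σ = -64
Area = |Σ|/2 = 32.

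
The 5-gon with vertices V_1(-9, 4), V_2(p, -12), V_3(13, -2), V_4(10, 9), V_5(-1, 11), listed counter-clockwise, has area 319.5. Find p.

Write out the shoelace sum; only the two edges meeting at V_2 involve p:
2·Area = [((-9)·(-12) − p·4) + (p·(-2) − 13·(-12))] + 351
       = -6·p + 615 = 639
⇒ p = -4.

-4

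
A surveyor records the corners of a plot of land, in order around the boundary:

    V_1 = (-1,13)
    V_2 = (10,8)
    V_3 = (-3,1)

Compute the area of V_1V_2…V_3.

Apply the surveyor's formula: 2A = Σ (x_i·y_{i+1} − x_{i+1}·y_i), indices taken mod 3.
V_1→V_2: (-1)(8) − (10)(13) = -138
V_2→V_3: (10)(1) − (-3)(8) = 34
V_3→V_1: (-3)(13) − (-1)(1) = -38
Σ = -142
Area = |Σ|/2 = 71.

71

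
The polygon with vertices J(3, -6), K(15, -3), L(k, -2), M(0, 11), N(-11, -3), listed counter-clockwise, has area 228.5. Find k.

The doubled signed area Σ (x_i y_{i+1} − x_{i+1} y_i) is linear in k.
With k=0 it equals 247; the coefficient of k is 14 (from the two edges through L).
So 14·k + 247 = 2·228.5 = 457 ⇒ k = 15.

15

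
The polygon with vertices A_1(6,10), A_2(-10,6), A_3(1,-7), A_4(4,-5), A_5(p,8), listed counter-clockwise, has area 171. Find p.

9

The doubled signed area Σ (x_i y_{i+1} − x_{i+1} y_i) is linear in p.
With p=0 it equals 207; the coefficient of p is 15 (from the two edges through A_5).
So 15·p + 207 = 2·171 = 342 ⇒ p = 9.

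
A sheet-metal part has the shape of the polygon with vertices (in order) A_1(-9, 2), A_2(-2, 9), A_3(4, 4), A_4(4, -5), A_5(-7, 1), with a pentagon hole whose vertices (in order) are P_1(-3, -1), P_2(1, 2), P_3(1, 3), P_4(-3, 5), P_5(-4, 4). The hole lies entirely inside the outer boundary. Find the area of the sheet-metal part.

79.5

Outer boundary:
Cross-terms: -77, -44, -36, -31, -5  ⇒  Σ = -193
Area = |Σ|/2 = 96.5.
Hole:
Apply Gauss's area formula: 2A = Σ (x_i·y_{i+1} − x_{i+1}·y_i), indices taken mod 5.
Cross-terms: -5, 1, 14, 8, 16  ⇒  Σ = 34
Area = |Σ|/2 = 17.
Net area = 96.5 − 17 = 79.5.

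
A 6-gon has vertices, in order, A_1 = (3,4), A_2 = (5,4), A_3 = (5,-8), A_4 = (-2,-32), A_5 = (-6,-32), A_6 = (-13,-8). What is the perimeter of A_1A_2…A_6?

|A_1A_2| = √((2)² + (0)²) = √4 = 2
|A_2A_3| = √((0)² + (-12)²) = √144 = 12
|A_3A_4| = √((-7)² + (-24)²) = √625 = 25
|A_4A_5| = √((-4)² + (0)²) = √16 = 4
|A_5A_6| = √((-7)² + (24)²) = √625 = 25
|A_6A_1| = √((16)² + (12)²) = √400 = 20
Perimeter = 2 + 12 + 25 + 4 + 25 + 20 = 88.

88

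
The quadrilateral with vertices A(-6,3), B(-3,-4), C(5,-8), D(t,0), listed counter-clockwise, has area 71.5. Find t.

6

Write out the shoelace sum; only the two edges meeting at D involve t:
2·Area = [(5·0 − t·(-8)) + (t·3 − (-6)·0)] + 77
       = 11·t + 77 = 143
⇒ t = 6.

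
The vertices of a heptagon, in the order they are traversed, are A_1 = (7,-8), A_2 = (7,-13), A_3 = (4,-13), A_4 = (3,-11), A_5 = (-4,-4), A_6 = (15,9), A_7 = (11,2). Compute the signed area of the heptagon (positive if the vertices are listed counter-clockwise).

-141

Apply the shoelace formula: 2A = Σ (x_i·y_{i+1} − x_{i+1}·y_i), indices taken mod 7.
Σ = (-35) + (-39) + (-5) + (-56) + (24) + (-69) + (-102) = -282
Signed area = Σ/2 = -141 (negative ⇒ clockwise traversal).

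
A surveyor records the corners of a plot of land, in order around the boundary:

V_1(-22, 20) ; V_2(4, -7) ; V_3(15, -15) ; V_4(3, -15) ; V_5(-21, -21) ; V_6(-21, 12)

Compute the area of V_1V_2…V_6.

644

Cross-terms: 74, 45, -180, -378, -693, -156  ⇒  Σ = -1288
Area = |Σ|/2 = 644.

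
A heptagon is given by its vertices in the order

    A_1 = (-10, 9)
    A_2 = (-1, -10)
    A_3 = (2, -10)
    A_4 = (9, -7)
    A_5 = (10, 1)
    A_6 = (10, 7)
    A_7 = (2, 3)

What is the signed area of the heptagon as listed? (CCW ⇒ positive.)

Cross-terms: 109, 30, 76, 79, 60, 16, 48  ⇒  Σ = 418
Signed area = Σ/2 = 209 (positive ⇒ counter-clockwise traversal).

209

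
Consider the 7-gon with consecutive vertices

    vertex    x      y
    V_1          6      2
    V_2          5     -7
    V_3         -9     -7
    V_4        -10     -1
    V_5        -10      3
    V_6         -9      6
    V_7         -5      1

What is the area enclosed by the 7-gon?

139.5

Σ = (-52) + (-98) + (-61) + (-40) + (-33) + (21) + (-16) = -279
Area = |Σ|/2 = 139.5.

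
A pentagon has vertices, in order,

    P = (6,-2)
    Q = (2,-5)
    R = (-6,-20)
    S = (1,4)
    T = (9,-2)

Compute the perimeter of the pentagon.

60

|PQ| = √((-4)² + (-3)²) = √25 = 5
|QR| = √((-8)² + (-15)²) = √289 = 17
|RS| = √((7)² + (24)²) = √625 = 25
|ST| = √((8)² + (-6)²) = √100 = 10
|TP| = √((-3)² + (0)²) = √9 = 3
Perimeter = 5 + 17 + 25 + 10 + 3 = 60.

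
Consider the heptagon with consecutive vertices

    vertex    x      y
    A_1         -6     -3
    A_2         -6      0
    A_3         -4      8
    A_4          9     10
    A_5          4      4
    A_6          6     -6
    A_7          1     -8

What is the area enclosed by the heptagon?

Σ = (-18) + (-48) + (-112) + (-4) + (-48) + (-42) + (-51) = -323
Area = |Σ|/2 = 161.5.

161.5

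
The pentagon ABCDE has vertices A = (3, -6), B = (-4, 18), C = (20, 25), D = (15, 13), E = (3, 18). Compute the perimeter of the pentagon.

100

|AB| = √((-7)² + (24)²) = √625 = 25
|BC| = √((24)² + (7)²) = √625 = 25
|CD| = √((-5)² + (-12)²) = √169 = 13
|DE| = √((-12)² + (5)²) = √169 = 13
|EA| = √((0)² + (-24)²) = √576 = 24
Perimeter = 25 + 25 + 13 + 13 + 24 = 100.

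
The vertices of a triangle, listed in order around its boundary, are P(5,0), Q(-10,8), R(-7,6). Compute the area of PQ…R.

Σ = (40) + (-4) + (-30) = 6
Area = |Σ|/2 = 3.

3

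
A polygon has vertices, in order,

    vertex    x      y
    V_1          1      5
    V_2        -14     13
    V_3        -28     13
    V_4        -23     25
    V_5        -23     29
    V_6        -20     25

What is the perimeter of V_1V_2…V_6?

|V_1V_2| = √((-15)² + (8)²) = √289 = 17
|V_2V_3| = √((-14)² + (0)²) = √196 = 14
|V_3V_4| = √((5)² + (12)²) = √169 = 13
|V_4V_5| = √((0)² + (4)²) = √16 = 4
|V_5V_6| = √((3)² + (-4)²) = √25 = 5
|V_6V_1| = √((21)² + (-20)²) = √841 = 29
Perimeter = 17 + 14 + 13 + 4 + 5 + 29 = 82.

82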